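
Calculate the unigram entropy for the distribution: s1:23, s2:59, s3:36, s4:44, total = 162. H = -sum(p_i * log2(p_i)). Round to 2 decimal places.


Computing entropy H = -sum(p_i * log2(p_i)):
  s1: p = 23/162 = 0.1420, -p*log2(p) = 0.3998
  s2: p = 59/162 = 0.3642, -p*log2(p) = 0.5307
  s3: p = 36/162 = 0.2222, -p*log2(p) = 0.4822
  s4: p = 44/162 = 0.2716, -p*log2(p) = 0.5107
H = sum of terms = 1.9234
Rounded to 2 decimals: 1.92

1.92


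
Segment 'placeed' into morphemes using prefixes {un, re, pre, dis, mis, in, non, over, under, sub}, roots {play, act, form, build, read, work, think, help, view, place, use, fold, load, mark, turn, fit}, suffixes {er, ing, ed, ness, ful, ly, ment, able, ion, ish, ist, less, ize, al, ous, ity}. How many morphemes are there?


Segmenting 'placeed' against the inventory:
  'place' -> root (morpheme 1)
  'ed' -> suffix (morpheme 2)
Total morphemes: 2

2


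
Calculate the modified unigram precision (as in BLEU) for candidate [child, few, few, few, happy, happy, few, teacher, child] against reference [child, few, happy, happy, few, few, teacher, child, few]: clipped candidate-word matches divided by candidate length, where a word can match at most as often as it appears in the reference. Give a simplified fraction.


Reference word counts: {'child': 2, 'few': 4, 'happy': 2, 'teacher': 1}
Checking each candidate word (with clipping):
  'child' -> in reference (ref count 2, used 1/2) -> match (matches: 1)
  'few' -> in reference (ref count 4, used 1/4) -> match (matches: 2)
  'few' -> in reference (ref count 4, used 2/4) -> match (matches: 3)
  'few' -> in reference (ref count 4, used 3/4) -> match (matches: 4)
  'happy' -> in reference (ref count 2, used 1/2) -> match (matches: 5)
  'happy' -> in reference (ref count 2, used 2/2) -> match (matches: 6)
  'few' -> in reference (ref count 4, used 4/4) -> match (matches: 7)
  'teacher' -> in reference (ref count 1, used 1/1) -> match (matches: 8)
  'child' -> in reference (ref count 2, used 2/2) -> match (matches: 9)
Clipped matches: 9, Candidate length: 9
Precision = 9/9 = 1

1


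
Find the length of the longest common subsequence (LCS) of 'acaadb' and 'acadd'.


DP table for LCS of 'acaadb' and 'acadd':
       a  c  a  d  d
    0  0  0  0  0  0
  a 0  1  1  1  1  1
  c 0  1  2  2  2  2
  a 0  1  2  3  3  3
  a 0  1  2  3  3  3
  d 0  1  2  3  4  4
  b 0  1  2  3  4  4
LCS: 'acad'
LCS length = 4

4


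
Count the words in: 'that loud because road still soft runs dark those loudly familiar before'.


Counting words by splitting on spaces:
  Word 1: 'that'
  Word 2: 'loud'
  Word 3: 'because'
  Word 4: 'road'
  Word 5: 'still'
  Word 6: 'soft'
  Word 7: 'runs'
  Word 8: 'dark'
  Word 9: 'those'
  Word 10: 'loudly'
  Word 11: 'familiar'
  Word 12: 'before'
Total words: 12

12


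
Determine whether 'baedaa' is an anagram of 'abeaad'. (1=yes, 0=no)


Sort characters of 'baedaa': 'aaabde'
Sort characters of 'abeaad': 'aaabde'
Sorted forms match -> they ARE anagrams
Result: 1

1


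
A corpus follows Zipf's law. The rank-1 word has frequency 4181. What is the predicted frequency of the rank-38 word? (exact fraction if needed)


Zipf's law: freq(rank) = f1 / rank
f1 = 4181, rank = 38
freq = 4181 / 38
GCD(4181, 38) = 1
Simplified: 4181/38

4181/38


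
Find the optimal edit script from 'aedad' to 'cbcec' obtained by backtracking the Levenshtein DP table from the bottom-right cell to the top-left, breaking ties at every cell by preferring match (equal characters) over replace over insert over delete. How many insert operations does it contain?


Edit distance = 5. Backtracking from cell (5, 5) with preference match > replace > insert > delete,
then listing the resulting alignment 'aedad' -> 'cbcec' left to right:
  Step 1: replace a->c
  Step 2: replace e->b
  Step 3: replace d->c
  Step 4: replace a->e
  Step 5: replace d->c
Total insertions: 0

0


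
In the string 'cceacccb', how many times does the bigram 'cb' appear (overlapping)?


Scanning 'cceacccb' for bigram 'cb':
  Position 0: 'cc' -> no
  Position 1: 'ce' -> no
  Position 2: 'ea' -> no
  Position 3: 'ac' -> no
  Position 4: 'cc' -> no
  Position 5: 'cc' -> no
  Position 6: 'cb' -> MATCH
Total matches: 1

1


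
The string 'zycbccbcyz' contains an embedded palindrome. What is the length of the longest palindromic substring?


Scanning 'zycbccbcyz' for palindromic substrings.
Substring at positions 0-9: 'zycbccbcyz'.
Check: reverse('zycbccbcyz') = 'zycbccbcyz' -> palindrome confirmed.
No longer palindromic substring exists; longest length = 10

10


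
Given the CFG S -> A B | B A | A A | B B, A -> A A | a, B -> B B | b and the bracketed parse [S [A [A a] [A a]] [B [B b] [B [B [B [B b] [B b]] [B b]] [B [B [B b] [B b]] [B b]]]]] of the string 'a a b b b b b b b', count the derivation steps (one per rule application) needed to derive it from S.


Every bracketed nonterminal node [X ...] in the tree is produced by exactly one rule application.
Reading the tree off as a leftmost derivation:
  Step 1: S  =>  A B   (applied S -> A B)
  Step 2: A B  =>  A A B   (applied A -> A A)
  Step 3: A A B  =>  a A B   (applied A -> a)
  Step 4: a A B  =>  a a B   (applied A -> a)
  Step 5: a a B  =>  a a B B   (applied B -> B B)
  Step 6: a a B B  =>  a a b B   (applied B -> b)
  Step 7: a a b B  =>  a a b B B   (applied B -> B B)
  Step 8: a a b B B  =>  a a b B B B   (applied B -> B B)
  Step 9: a a b B B B  =>  a a b B B B B   (applied B -> B B)
  Step 10: a a b B B B B  =>  a a b b B B B   (applied B -> b)
  Step 11: a a b b B B B  =>  a a b b b B B   (applied B -> b)
  Step 12: a a b b b B B  =>  a a b b b b B   (applied B -> b)
  Step 13: a a b b b b B  =>  a a b b b b B B   (applied B -> B B)
  Step 14: a a b b b b B B  =>  a a b b b b B B B   (applied B -> B B)
  Step 15: a a b b b b B B B  =>  a a b b b b b B B   (applied B -> b)
  Step 16: a a b b b b b B B  =>  a a b b b b b b B   (applied B -> b)
  Step 17: a a b b b b b b B  =>  a a b b b b b b b   (applied B -> b)
Final yield: a a b b b b b b b
Total rewrite steps: 17

17


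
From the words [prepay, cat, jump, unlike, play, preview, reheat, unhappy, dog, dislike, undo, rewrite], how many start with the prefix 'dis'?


Checking each word for prefix 'dis':
  'prepay' -> no (count: 0)
  'cat' -> no (count: 0)
  'jump' -> no (count: 0)
  'unlike' -> no (count: 0)
  'play' -> no (count: 0)
  'preview' -> no (count: 0)
  'reheat' -> no (count: 0)
  'unhappy' -> no (count: 0)
  'dog' -> no (count: 0)
  'dislike' -> YES, starts with 'dis' (count: 1)
  'undo' -> no (count: 1)
  'rewrite' -> no (count: 1)
Total with prefix 'dis': 1

1


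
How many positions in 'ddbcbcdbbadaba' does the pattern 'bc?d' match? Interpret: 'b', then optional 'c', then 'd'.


Pattern: bc?d means 'b', then optional 'c', then 'd'.
Scanning 'ddbcbcdbbadaba' position-by-position:
  Pos 0: window 'ddb' -> no
  Pos 1: window 'dbc' -> no
  Pos 2: window 'bcb' -> no
  Pos 3: window 'cbc' -> no
  Pos 4: window 'bcd' -> MATCH
  Pos 5: window 'cdb' -> no
  Pos 6: window 'dbb' -> no
  Pos 7: window 'bba' -> no
  Pos 8: window 'bad' -> no
  Pos 9: window 'ada' -> no
  Pos 10: window 'dab' -> no
  Pos 11: window 'aba' -> no
  Pos 12: window 'ba' -> no
  Pos 13: window 'a' -> no
Total matches: 1

1


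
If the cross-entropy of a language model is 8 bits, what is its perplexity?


Perplexity formula: PP = 2^H
H = 8
PP = 2^8
Steps: 2^1 = 2, 2^2 = 4, 2^3 = 8, 2^4 = 16, 2^5 = 32, 2^6 = 64, 2^7 = 128, 2^8 = 256
PP = 256

256


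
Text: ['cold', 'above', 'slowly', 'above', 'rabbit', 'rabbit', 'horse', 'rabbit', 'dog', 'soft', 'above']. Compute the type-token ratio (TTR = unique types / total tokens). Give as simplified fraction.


Tokens: 11
Unique types: ('above', 'cold', 'dog', 'horse', 'rabbit', 'slowly', 'soft') = 7
TTR = 7/11
Already in lowest terms.

7/11


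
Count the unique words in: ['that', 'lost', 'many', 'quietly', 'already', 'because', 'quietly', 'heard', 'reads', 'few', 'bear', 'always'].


Listing all tokens and tracking unique types:
  Token 1: 'that' -> NEW (unique so far: 1)
  Token 2: 'lost' -> NEW (unique so far: 2)
  Token 3: 'many' -> NEW (unique so far: 3)
  Token 4: 'quietly' -> NEW (unique so far: 4)
  Token 5: 'already' -> NEW (unique so far: 5)
  Token 6: 'because' -> NEW (unique so far: 6)
  Token 7: 'quietly' -> duplicate (unique so far: 6)
  Token 8: 'heard' -> NEW (unique so far: 7)
  Token 9: 'reads' -> NEW (unique so far: 8)
  Token 10: 'few' -> NEW (unique so far: 9)
  Token 11: 'bear' -> NEW (unique so far: 10)
  Token 12: 'always' -> NEW (unique so far: 11)
Unique types: ('already', 'always', 'bear', 'because', 'few', 'heard', 'lost', 'many', 'quietly', 'reads', 'that')
Vocabulary size: 11

11


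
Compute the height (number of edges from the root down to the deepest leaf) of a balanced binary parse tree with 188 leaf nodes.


In a balanced binary tree with n leaves the deepest leaf is ceil(log2(n)) edges below the root.
log2(188) = 7.5546
ceil(7.5546) = 8
height (edges) = 8

8


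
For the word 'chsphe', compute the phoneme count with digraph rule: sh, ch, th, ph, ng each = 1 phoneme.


Parsing 'chsphe' greedily, digraphs first:
  'ch' -> digraph (1 consonant phoneme) (phonemes so far: 1)
  's' -> consonant phoneme (phonemes so far: 2)
  'ph' -> digraph (1 consonant phoneme) (phonemes so far: 3)
  'e' -> vowel phoneme (phonemes so far: 4)
Total phonemes: 4

4


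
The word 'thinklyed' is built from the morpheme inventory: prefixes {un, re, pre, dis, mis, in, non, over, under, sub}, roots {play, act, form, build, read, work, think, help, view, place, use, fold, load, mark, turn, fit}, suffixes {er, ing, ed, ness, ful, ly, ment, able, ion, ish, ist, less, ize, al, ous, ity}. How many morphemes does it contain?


Segmenting 'thinklyed' against the inventory:
  'think' -> root (morpheme 1)
  'ly' -> suffix (morpheme 2)
  'ed' -> suffix (morpheme 3)
Total morphemes: 3

3


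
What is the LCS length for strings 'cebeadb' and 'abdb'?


DP table for LCS of 'cebeadb' and 'abdb':
       a  b  d  b
    0  0  0  0  0
  c 0  0  0  0  0
  e 0  0  0  0  0
  b 0  0  1  1  1
  e 0  0  1  1  1
  a 0  1  1  1  1
  d 0  1  1  2  2
  b 0  1  2  2  3
LCS: 'bdb'
LCS length = 3

3


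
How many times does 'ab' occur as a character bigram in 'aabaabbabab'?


Scanning 'aabaabbabab' for bigram 'ab':
  Position 0: 'aa' -> no
  Position 1: 'ab' -> MATCH
  Position 2: 'ba' -> no
  Position 3: 'aa' -> no
  Position 4: 'ab' -> MATCH
  Position 5: 'bb' -> no
  Position 6: 'ba' -> no
  Position 7: 'ab' -> MATCH
  Position 8: 'ba' -> no
  Position 9: 'ab' -> MATCH
Total matches: 4

4


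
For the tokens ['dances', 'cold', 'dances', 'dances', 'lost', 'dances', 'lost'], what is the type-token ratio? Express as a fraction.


Tokens: 7
Unique types: ('cold', 'dances', 'lost') = 3
TTR = 3/7
Already in lowest terms.

3/7


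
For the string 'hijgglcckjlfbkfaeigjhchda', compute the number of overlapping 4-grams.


String 'hijgglcckjlfbkfaeigjhchda' has length L = 25.
Number of overlapping n-grams = L - n + 1
Substituting: 25 - 4 + 1 = 22

22


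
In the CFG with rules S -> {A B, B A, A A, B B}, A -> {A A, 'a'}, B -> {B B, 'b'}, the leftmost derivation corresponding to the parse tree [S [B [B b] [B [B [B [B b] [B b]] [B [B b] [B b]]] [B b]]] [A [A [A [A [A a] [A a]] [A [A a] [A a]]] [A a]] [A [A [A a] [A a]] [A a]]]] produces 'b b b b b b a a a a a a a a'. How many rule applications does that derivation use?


Every bracketed nonterminal node [X ...] in the tree is produced by exactly one rule application.
Reading the tree off as a leftmost derivation:
  Step 1: S  =>  B A   (applied S -> B A)
  Step 2: B A  =>  B B A   (applied B -> B B)
  Step 3: B B A  =>  b B A   (applied B -> b)
  Step 4: b B A  =>  b B B A   (applied B -> B B)
  Step 5: b B B A  =>  b B B B A   (applied B -> B B)
  Step 6: b B B B A  =>  b B B B B A   (applied B -> B B)
  Step 7: b B B B B A  =>  b b B B B A   (applied B -> b)
  Step 8: b b B B B A  =>  b b b B B A   (applied B -> b)
  Step 9: b b b B B A  =>  b b b B B B A   (applied B -> B B)
  Step 10: b b b B B B A  =>  b b b b B B A   (applied B -> b)
  Step 11: b b b b B B A  =>  b b b b b B A   (applied B -> b)
  Step 12: b b b b b B A  =>  b b b b b b A   (applied B -> b)
  Step 13: b b b b b b A  =>  b b b b b b A A   (applied A -> A A)
  Step 14: b b b b b b A A  =>  b b b b b b A A A   (applied A -> A A)
  Step 15: b b b b b b A A A  =>  b b b b b b A A A A   (applied A -> A A)
  Step 16: b b b b b b A A A A  =>  b b b b b b A A A A A   (applied A -> A A)
  Step 17: b b b b b b A A A A A  =>  b b b b b b a A A A A   (applied A -> a)
  Step 18: b b b b b b a A A A A  =>  b b b b b b a a A A A   (applied A -> a)
  Step 19: b b b b b b a a A A A  =>  b b b b b b a a A A A A   (applied A -> A A)
  Step 20: b b b b b b a a A A A A  =>  b b b b b b a a a A A A   (applied A -> a)
  Step 21: b b b b b b a a a A A A  =>  b b b b b b a a a a A A   (applied A -> a)
  Step 22: b b b b b b a a a a A A  =>  b b b b b b a a a a a A   (applied A -> a)
  Step 23: b b b b b b a a a a a A  =>  b b b b b b a a a a a A A   (applied A -> A A)
  Step 24: b b b b b b a a a a a A A  =>  b b b b b b a a a a a A A A   (applied A -> A A)
  Step 25: b b b b b b a a a a a A A A  =>  b b b b b b a a a a a a A A   (applied A -> a)
  Step 26: b b b b b b a a a a a a A A  =>  b b b b b b a a a a a a a A   (applied A -> a)
  Step 27: b b b b b b a a a a a a a A  =>  b b b b b b a a a a a a a a   (applied A -> a)
Final yield: b b b b b b a a a a a a a a
Total rewrite steps: 27

27


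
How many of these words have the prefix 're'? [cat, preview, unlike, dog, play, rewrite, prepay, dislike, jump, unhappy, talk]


Checking each word for prefix 're':
  'cat' -> no (count: 0)
  'preview' -> no (count: 0)
  'unlike' -> no (count: 0)
  'dog' -> no (count: 0)
  'play' -> no (count: 0)
  'rewrite' -> YES, starts with 're' (count: 1)
  'prepay' -> no (count: 1)
  'dislike' -> no (count: 1)
  'jump' -> no (count: 1)
  'unhappy' -> no (count: 1)
  'talk' -> no (count: 1)
Total with prefix 're': 1

1


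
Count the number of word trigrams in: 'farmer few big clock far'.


Word trigrams from [5] words:
  Trigram 1: (farmer few big)
  Trigram 2: (few big clock)
  Trigram 3: (big clock far)
Total word trigrams: 5 - 2 = 3

3


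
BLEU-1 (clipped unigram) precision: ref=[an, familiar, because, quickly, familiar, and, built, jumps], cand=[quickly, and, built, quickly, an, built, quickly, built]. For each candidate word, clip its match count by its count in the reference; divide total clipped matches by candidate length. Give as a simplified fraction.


Reference word counts: {'an': 1, 'and': 1, 'because': 1, 'built': 1, 'familiar': 2, 'jumps': 1, 'quickly': 1}
Checking each candidate word (with clipping):
  'quickly' -> in reference (ref count 1, used 1/1) -> match (matches: 1)
  'and' -> in reference (ref count 1, used 1/1) -> match (matches: 2)
  'built' -> in reference (ref count 1, used 1/1) -> match (matches: 3)
  'quickly' -> ref count 1 already used up (1/1) -> clipped, no match (matches: 3)
  'an' -> in reference (ref count 1, used 1/1) -> match (matches: 4)
  'built' -> ref count 1 already used up (1/1) -> clipped, no match (matches: 4)
  'quickly' -> ref count 1 already used up (1/1) -> clipped, no match (matches: 4)
  'built' -> ref count 1 already used up (1/1) -> clipped, no match (matches: 4)
Clipped matches: 4, Candidate length: 8
Precision = 4/8 = 1/2

1/2


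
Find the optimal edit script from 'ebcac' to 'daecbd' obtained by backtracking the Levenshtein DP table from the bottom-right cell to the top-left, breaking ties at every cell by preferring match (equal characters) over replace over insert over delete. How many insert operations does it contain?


Edit distance = 5. Backtracking from cell (5, 6) with preference match > replace > insert > delete,
then listing the resulting alignment 'ebcac' -> 'daecbd' left to right:
  Step 1: insert 'd' [insertion #1]
  Step 2: replace e->a
  Step 3: replace b->e
  Step 4: keep 'c'
  Step 5: replace a->b
  Step 6: replace c->d
Total insertions: 1

1


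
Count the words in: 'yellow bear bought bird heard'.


Counting words by splitting on spaces:
  Word 1: 'yellow'
  Word 2: 'bear'
  Word 3: 'bought'
  Word 4: 'bird'
  Word 5: 'heard'
Total words: 5

5


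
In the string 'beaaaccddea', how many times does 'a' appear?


Scanning 'beaaaccddea' for 'a':
  Position 2: 'a' -> MATCH (count: 1)
  Position 3: 'a' -> MATCH (count: 2)
  Position 4: 'a' -> MATCH (count: 3)
  Position 10: 'a' -> MATCH (count: 4)
Total occurrences of 'a': 4

4


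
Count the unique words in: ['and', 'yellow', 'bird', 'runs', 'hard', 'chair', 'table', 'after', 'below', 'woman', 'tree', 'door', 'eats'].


Listing all tokens and tracking unique types:
  Token 1: 'and' -> NEW (unique so far: 1)
  Token 2: 'yellow' -> NEW (unique so far: 2)
  Token 3: 'bird' -> NEW (unique so far: 3)
  Token 4: 'runs' -> NEW (unique so far: 4)
  Token 5: 'hard' -> NEW (unique so far: 5)
  Token 6: 'chair' -> NEW (unique so far: 6)
  Token 7: 'table' -> NEW (unique so far: 7)
  Token 8: 'after' -> NEW (unique so far: 8)
  Token 9: 'below' -> NEW (unique so far: 9)
  Token 10: 'woman' -> NEW (unique so far: 10)
  Token 11: 'tree' -> NEW (unique so far: 11)
  Token 12: 'door' -> NEW (unique so far: 12)
  Token 13: 'eats' -> NEW (unique so far: 13)
Unique types: ('after', 'and', 'below', 'bird', 'chair', 'door', 'eats', 'hard', 'runs', 'table', 'tree', 'woman', 'yellow')
Vocabulary size: 13

13


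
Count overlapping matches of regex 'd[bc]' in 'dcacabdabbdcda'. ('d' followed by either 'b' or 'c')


Pattern: d[bc] means 'd' followed by either 'b' or 'c'.
Scanning 'dcacabdabbdcda' position-by-position:
  Pos 0: window 'dc' -> MATCH
  Pos 1: window 'ca' -> no
  Pos 2: window 'ac' -> no
  Pos 3: window 'ca' -> no
  Pos 4: window 'ab' -> no
  Pos 5: window 'bd' -> no
  Pos 6: window 'da' -> no
  Pos 7: window 'ab' -> no
  Pos 8: window 'bb' -> no
  Pos 9: window 'bd' -> no
  Pos 10: window 'dc' -> MATCH
  Pos 11: window 'cd' -> no
  Pos 12: window 'da' -> no
  Pos 13: window 'a' -> no
Total matches: 2

2


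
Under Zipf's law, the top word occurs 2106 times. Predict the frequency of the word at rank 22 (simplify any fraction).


Zipf's law: freq(rank) = f1 / rank
f1 = 2106, rank = 22
freq = 2106 / 22
GCD(2106, 22) = 2
Simplified: 1053/11

1053/11


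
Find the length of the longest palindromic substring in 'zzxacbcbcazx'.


Scanning 'zzxacbcbcazx' for palindromic substrings.
Substring at positions 3-9: 'acbcbca'.
Check: reverse('acbcbca') = 'acbcbca' -> palindrome confirmed.
Neighbouring characters ('x' / 'z') break symmetry, so it cannot extend further.
No longer palindromic substring exists; longest length = 7

7


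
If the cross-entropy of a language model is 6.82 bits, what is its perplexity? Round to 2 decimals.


Perplexity formula: PP = 2^H
H = 6.82
PP = 2^6.82
Decompose: 2^6.82 = 2^6 * 2^0.82
2^6 = 64, 2^0.82 ~ 1.7654060
PP ~ 64 * 1.7654060 = 112.9859840
Rounded to 2 decimals: 112.99

112.99


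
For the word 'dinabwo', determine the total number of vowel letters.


Scanning each character of 'dinabwo':
  Position 1: 'd' -> consonant (running count: 0)
  Position 2: 'i' -> vowel (running count: 1)
  Position 3: 'n' -> consonant (running count: 1)
  Position 4: 'a' -> vowel (running count: 2)
  Position 5: 'b' -> consonant (running count: 2)
  Position 6: 'w' -> consonant (running count: 2)
  Position 7: 'o' -> vowel (running count: 3)
Total vowels: 3

3


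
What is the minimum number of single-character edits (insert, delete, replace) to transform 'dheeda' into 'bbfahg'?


Building DP table for s1='dheeda' (len 6) and s2='bbfahg' (len 6):
       b  b  f  a  h  g
    0  1  2  3  4  5  6
  d 1  1  2  3  4  5  6
  h 2  2  2  3  4  4  5
  e 3  3  3  3  4  5  5
  e 4  4  4  4  4  5  6
  d 5  5  5  5  5  5  6
  a 6  6  6  6  5  6  6
Edit distance = dp[6][6] = 6

6


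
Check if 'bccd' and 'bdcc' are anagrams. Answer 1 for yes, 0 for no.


Sort characters of 'bccd': 'bccd'
Sort characters of 'bdcc': 'bccd'
Sorted forms match -> they ARE anagrams
Result: 1

1


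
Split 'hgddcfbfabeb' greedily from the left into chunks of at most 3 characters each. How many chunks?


'hgddcfbfabeb' has 12 characters.
Chunking with max size 3:
  Chunk 1: 'hgd' (positions 0-2)
  Chunk 2: 'dcf' (positions 3-5)
  Chunk 3: 'bfa' (positions 6-8)
  Chunk 4: 'beb' (positions 9-11)
Total chunks: ceil(12 / 3) = 4

4


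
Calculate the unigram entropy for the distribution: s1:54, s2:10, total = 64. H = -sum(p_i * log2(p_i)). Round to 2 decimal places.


Computing entropy H = -sum(p_i * log2(p_i)):
  s1: p = 54/64 = 0.8438, -p*log2(p) = 0.2068
  s2: p = 10/64 = 0.1562, -p*log2(p) = 0.4184
H = sum of terms = 0.6252
Rounded to 2 decimals: 0.63

0.63


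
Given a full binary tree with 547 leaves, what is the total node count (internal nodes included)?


Leaf nodes (terminals): 547
Internal nodes = n - 1 = 547 - 1 = 546
Total = leaves + internal = 547 + 546 = 1093

1093


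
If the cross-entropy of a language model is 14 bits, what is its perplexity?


Perplexity formula: PP = 2^H
H = 14
PP = 2^14
PP = 2^14 = 16384

16384


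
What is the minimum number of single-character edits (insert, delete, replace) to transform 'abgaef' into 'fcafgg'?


Building DP table for s1='abgaef' (len 6) and s2='fcafgg' (len 6):
       f  c  a  f  g  g
    0  1  2  3  4  5  6
  a 1  1  2  2  3  4  5
  b 2  2  2  3  3  4  5
  g 3  3  3  3  4  3  4
  a 4  4  4  3  4  4  4
  e 5  5  5  4  4  5  5
  f 6  5  6  5  4  5  6
Edit distance = dp[6][6] = 6

6


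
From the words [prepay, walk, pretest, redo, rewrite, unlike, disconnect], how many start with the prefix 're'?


Checking each word for prefix 're':
  'prepay' -> no (count: 0)
  'walk' -> no (count: 0)
  'pretest' -> no (count: 0)
  'redo' -> YES, starts with 're' (count: 1)
  'rewrite' -> YES, starts with 're' (count: 2)
  'unlike' -> no (count: 2)
  'disconnect' -> no (count: 2)
Total with prefix 're': 2

2


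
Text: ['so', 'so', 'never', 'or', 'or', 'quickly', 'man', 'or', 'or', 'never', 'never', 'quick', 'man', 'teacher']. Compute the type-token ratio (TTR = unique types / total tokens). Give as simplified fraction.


Tokens: 14
Unique types: ('man', 'never', 'or', 'quick', 'quickly', 'so', 'teacher') = 7
TTR = 7/14
Simplify: divide both by 7 -> 1/2
TTR = 1/2

1/2


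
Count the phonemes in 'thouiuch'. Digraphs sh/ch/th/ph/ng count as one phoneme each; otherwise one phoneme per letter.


Parsing 'thouiuch' greedily, digraphs first:
  'th' -> digraph (1 consonant phoneme) (phonemes so far: 1)
  'o' -> vowel phoneme (phonemes so far: 2)
  'u' -> vowel phoneme (phonemes so far: 3)
  'i' -> vowel phoneme (phonemes so far: 4)
  'u' -> vowel phoneme (phonemes so far: 5)
  'ch' -> digraph (1 consonant phoneme) (phonemes so far: 6)
Total phonemes: 6

6


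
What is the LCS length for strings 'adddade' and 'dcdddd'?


DP table for LCS of 'adddade' and 'dcdddd':
       d  c  d  d  d  d
    0  0  0  0  0  0  0
  a 0  0  0  0  0  0  0
  d 0  1  1  1  1  1  1
  d 0  1  1  2  2  2  2
  d 0  1  1  2  3  3  3
  a 0  1  1  2  3  3  3
  d 0  1  1  2  3  4  4
  e 0  1  1  2  3  4  4
LCS: 'dddd'
LCS length = 4

4


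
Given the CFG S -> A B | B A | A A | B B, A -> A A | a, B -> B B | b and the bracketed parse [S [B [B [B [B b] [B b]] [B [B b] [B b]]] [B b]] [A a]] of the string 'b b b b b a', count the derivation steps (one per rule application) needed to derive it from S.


Every bracketed nonterminal node [X ...] in the tree is produced by exactly one rule application.
Reading the tree off as a leftmost derivation:
  Step 1: S  =>  B A   (applied S -> B A)
  Step 2: B A  =>  B B A   (applied B -> B B)
  Step 3: B B A  =>  B B B A   (applied B -> B B)
  Step 4: B B B A  =>  B B B B A   (applied B -> B B)
  Step 5: B B B B A  =>  b B B B A   (applied B -> b)
  Step 6: b B B B A  =>  b b B B A   (applied B -> b)
  Step 7: b b B B A  =>  b b B B B A   (applied B -> B B)
  Step 8: b b B B B A  =>  b b b B B A   (applied B -> b)
  Step 9: b b b B B A  =>  b b b b B A   (applied B -> b)
  Step 10: b b b b B A  =>  b b b b b A   (applied B -> b)
  Step 11: b b b b b A  =>  b b b b b a   (applied A -> a)
Final yield: b b b b b a
Total rewrite steps: 11

11


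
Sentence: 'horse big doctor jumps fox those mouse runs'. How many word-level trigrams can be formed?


Word trigrams from [8] words:
  Trigram 1: (horse big doctor)
  Trigram 2: (big doctor jumps)
  Trigram 3: (doctor jumps fox)
  Trigram 4: (jumps fox those)
  Trigram 5: (fox those mouse)
  Trigram 6: (those mouse runs)
Total word trigrams: 8 - 2 = 6

6


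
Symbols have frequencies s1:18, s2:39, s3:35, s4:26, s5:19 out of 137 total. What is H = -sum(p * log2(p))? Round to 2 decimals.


Computing entropy H = -sum(p_i * log2(p_i)):
  s1: p = 18/137 = 0.1314, -p*log2(p) = 0.3847
  s2: p = 39/137 = 0.2847, -p*log2(p) = 0.5160
  s3: p = 35/137 = 0.2555, -p*log2(p) = 0.5030
  s4: p = 26/137 = 0.1898, -p*log2(p) = 0.4550
  s5: p = 19/137 = 0.1387, -p*log2(p) = 0.3953
H = sum of terms = 2.2540
Rounded to 2 decimals: 2.25

2.25


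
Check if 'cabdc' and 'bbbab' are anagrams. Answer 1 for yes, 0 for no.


Sort characters of 'cabdc': 'abccd'
Sort characters of 'bbbab': 'abbbb'
Sorted forms differ -> they are NOT anagrams
Result: 0

0


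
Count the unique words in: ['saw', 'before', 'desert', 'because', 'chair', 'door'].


Listing all tokens and tracking unique types:
  Token 1: 'saw' -> NEW (unique so far: 1)
  Token 2: 'before' -> NEW (unique so far: 2)
  Token 3: 'desert' -> NEW (unique so far: 3)
  Token 4: 'because' -> NEW (unique so far: 4)
  Token 5: 'chair' -> NEW (unique so far: 5)
  Token 6: 'door' -> NEW (unique so far: 6)
Unique types: ('because', 'before', 'chair', 'desert', 'door', 'saw')
Vocabulary size: 6

6


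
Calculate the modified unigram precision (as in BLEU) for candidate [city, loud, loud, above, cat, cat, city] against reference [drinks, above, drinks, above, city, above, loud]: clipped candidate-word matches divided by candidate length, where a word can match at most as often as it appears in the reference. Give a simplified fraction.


Reference word counts: {'above': 3, 'city': 1, 'drinks': 2, 'loud': 1}
Checking each candidate word (with clipping):
  'city' -> in reference (ref count 1, used 1/1) -> match (matches: 1)
  'loud' -> in reference (ref count 1, used 1/1) -> match (matches: 2)
  'loud' -> ref count 1 already used up (1/1) -> clipped, no match (matches: 2)
  'above' -> in reference (ref count 3, used 1/3) -> match (matches: 3)
  'cat' -> not in reference -> no match (matches: 3)
  'cat' -> not in reference -> no match (matches: 3)
  'city' -> ref count 1 already used up (1/1) -> clipped, no match (matches: 3)
Clipped matches: 3, Candidate length: 7
Precision = 3/7

3/7


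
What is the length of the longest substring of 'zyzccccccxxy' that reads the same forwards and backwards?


Scanning 'zyzccccccxxy' for palindromic substrings.
Substring at positions 3-8: 'cccccc'.
Check: reverse('cccccc') = 'cccccc' -> palindrome confirmed.
Neighbouring characters ('z' / 'x') break symmetry, so it cannot extend further.
No longer palindromic substring exists; longest length = 6

6


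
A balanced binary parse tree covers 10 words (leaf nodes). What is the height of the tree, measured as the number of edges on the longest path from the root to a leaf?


In a balanced binary tree with n leaves the deepest leaf is ceil(log2(n)) edges below the root.
log2(10) = 3.3219
ceil(3.3219) = 4
height (edges) = 4

4


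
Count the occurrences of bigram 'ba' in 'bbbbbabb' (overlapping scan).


Scanning 'bbbbbabb' for bigram 'ba':
  Position 0: 'bb' -> no
  Position 1: 'bb' -> no
  Position 2: 'bb' -> no
  Position 3: 'bb' -> no
  Position 4: 'ba' -> MATCH
  Position 5: 'ab' -> no
  Position 6: 'bb' -> no
Total matches: 1

1


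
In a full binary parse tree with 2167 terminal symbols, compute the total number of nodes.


Leaf nodes (terminals): 2167
Internal nodes = n - 1 = 2167 - 1 = 2166
Total = leaves + internal = 2167 + 2166 = 4333

4333


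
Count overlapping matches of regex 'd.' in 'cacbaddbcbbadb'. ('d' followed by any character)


Pattern: d. means 'd' followed by any character.
Scanning 'cacbaddbcbbadb' position-by-position:
  Pos 0: window 'ca' -> no
  Pos 1: window 'ac' -> no
  Pos 2: window 'cb' -> no
  Pos 3: window 'ba' -> no
  Pos 4: window 'ad' -> no
  Pos 5: window 'dd' -> MATCH
  Pos 6: window 'db' -> MATCH
  Pos 7: window 'bc' -> no
  Pos 8: window 'cb' -> no
  Pos 9: window 'bb' -> no
  Pos 10: window 'ba' -> no
  Pos 11: window 'ad' -> no
  Pos 12: window 'db' -> MATCH
  Pos 13: window 'b' -> no
Total matches: 3

3


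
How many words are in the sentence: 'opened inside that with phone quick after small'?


Counting words by splitting on spaces:
  Word 1: 'opened'
  Word 2: 'inside'
  Word 3: 'that'
  Word 4: 'with'
  Word 5: 'phone'
  Word 6: 'quick'
  Word 7: 'after'
  Word 8: 'small'
Total words: 8

8


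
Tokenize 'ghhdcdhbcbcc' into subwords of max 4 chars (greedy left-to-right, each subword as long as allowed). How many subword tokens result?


'ghhdcdhbcbcc' has 12 characters.
Chunking with max size 4:
  Chunk 1: 'ghhd' (positions 0-3)
  Chunk 2: 'cdhb' (positions 4-7)
  Chunk 3: 'cbcc' (positions 8-11)
Total chunks: ceil(12 / 4) = 3

3


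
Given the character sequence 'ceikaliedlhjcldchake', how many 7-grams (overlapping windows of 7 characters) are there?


String 'ceikaliedlhjcldchake' has length L = 20.
Number of overlapping n-grams = L - n + 1
Substituting: 20 - 7 + 1 = 14

14


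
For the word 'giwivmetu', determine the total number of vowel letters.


Scanning each character of 'giwivmetu':
  Position 1: 'g' -> consonant (running count: 0)
  Position 2: 'i' -> vowel (running count: 1)
  Position 3: 'w' -> consonant (running count: 1)
  Position 4: 'i' -> vowel (running count: 2)
  Position 5: 'v' -> consonant (running count: 2)
  Position 6: 'm' -> consonant (running count: 2)
  Position 7: 'e' -> vowel (running count: 3)
  Position 8: 't' -> consonant (running count: 3)
  Position 9: 'u' -> vowel (running count: 4)
Total vowels: 4

4


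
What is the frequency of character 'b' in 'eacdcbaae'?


Scanning 'eacdcbaae' for 'b':
  Position 5: 'b' -> MATCH (count: 1)
Total occurrences of 'b': 1

1


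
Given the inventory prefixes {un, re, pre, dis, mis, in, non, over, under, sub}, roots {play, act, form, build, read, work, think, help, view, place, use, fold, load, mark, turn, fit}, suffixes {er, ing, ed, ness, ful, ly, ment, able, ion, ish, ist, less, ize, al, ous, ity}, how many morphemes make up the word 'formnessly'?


Segmenting 'formnessly' against the inventory:
  'form' -> root (morpheme 1)
  'ness' -> suffix (morpheme 2)
  'ly' -> suffix (morpheme 3)
Total morphemes: 3

3


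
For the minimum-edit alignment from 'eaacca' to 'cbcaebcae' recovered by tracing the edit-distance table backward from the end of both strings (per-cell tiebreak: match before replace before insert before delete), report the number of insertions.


Edit distance = 6. Backtracking from cell (6, 9) with preference match > replace > insert > delete,
then listing the resulting alignment 'eaacca' -> 'cbcaebcae' left to right:
  Step 1: insert 'c' [insertion #1]
  Step 2: insert 'b' [insertion #2]
  Step 3: replace e->c
  Step 4: keep 'a'
  Step 5: replace a->e
  Step 6: replace c->b
  Step 7: keep 'c'
  Step 8: keep 'a'
  Step 9: insert 'e' [insertion #3]
Total insertions: 3

3


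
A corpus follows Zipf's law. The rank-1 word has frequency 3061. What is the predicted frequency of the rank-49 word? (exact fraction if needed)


Zipf's law: freq(rank) = f1 / rank
f1 = 3061, rank = 49
freq = 3061 / 49
GCD(3061, 49) = 1
Simplified: 3061/49

3061/49


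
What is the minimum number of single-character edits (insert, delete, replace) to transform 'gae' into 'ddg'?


Building DP table for s1='gae' (len 3) and s2='ddg' (len 3):
       d  d  g
    0  1  2  3
  g 1  1  2  2
  a 2  2  2  3
  e 3  3  3  3
Edit distance = dp[3][3] = 3

3


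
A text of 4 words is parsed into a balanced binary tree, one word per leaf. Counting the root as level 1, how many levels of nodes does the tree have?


In a balanced binary tree with n leaves the deepest leaf is ceil(log2(n)) edges below the root,
so counting node levels inclusive of root and leaves gives ceil(log2(n)) + 1 levels.
log2(4) = 2.0000
ceil(2.0000) = 2
levels = 2 + 1 = 3

3


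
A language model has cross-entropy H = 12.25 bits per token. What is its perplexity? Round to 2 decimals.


Perplexity formula: PP = 2^H
H = 12.25
PP = 2^12.25
Decompose: 2^12.25 = 2^12 * 2^0.25
2^12 = 4096, 2^0.25 ~ 1.1892071
PP ~ 4096 * 1.1892071 = 4870.9922816
Rounded to 2 decimals: 4870.99

4870.99


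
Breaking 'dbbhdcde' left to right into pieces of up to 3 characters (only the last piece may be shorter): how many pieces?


'dbbhdcde' has 8 characters.
Chunking with max size 3:
  Chunk 1: 'dbb' (positions 0-2)
  Chunk 2: 'hdc' (positions 3-5)
  Chunk 3: 'de' (positions 6-7)
Total chunks: ceil(8 / 3) = 3

3


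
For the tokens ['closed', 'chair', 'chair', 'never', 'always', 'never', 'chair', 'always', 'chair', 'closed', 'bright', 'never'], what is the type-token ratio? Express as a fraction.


Tokens: 12
Unique types: ('always', 'bright', 'chair', 'closed', 'never') = 5
TTR = 5/12
Already in lowest terms.

5/12


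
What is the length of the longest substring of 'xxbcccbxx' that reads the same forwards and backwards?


Scanning 'xxbcccbxx' for palindromic substrings.
Substring at positions 0-8: 'xxbcccbxx'.
Check: reverse('xxbcccbxx') = 'xxbcccbxx' -> palindrome confirmed.
No longer palindromic substring exists; longest length = 9

9


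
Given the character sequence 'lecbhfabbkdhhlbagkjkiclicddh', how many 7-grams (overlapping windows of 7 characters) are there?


String 'lecbhfabbkdhhlbagkjkiclicddh' has length L = 28.
Number of overlapping n-grams = L - n + 1
Substituting: 28 - 7 + 1 = 22

22


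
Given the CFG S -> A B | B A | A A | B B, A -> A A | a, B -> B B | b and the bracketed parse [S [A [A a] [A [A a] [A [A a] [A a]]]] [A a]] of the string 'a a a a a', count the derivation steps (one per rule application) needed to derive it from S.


Every bracketed nonterminal node [X ...] in the tree is produced by exactly one rule application.
Reading the tree off as a leftmost derivation:
  Step 1: S  =>  A A   (applied S -> A A)
  Step 2: A A  =>  A A A   (applied A -> A A)
  Step 3: A A A  =>  a A A   (applied A -> a)
  Step 4: a A A  =>  a A A A   (applied A -> A A)
  Step 5: a A A A  =>  a a A A   (applied A -> a)
  Step 6: a a A A  =>  a a A A A   (applied A -> A A)
  Step 7: a a A A A  =>  a a a A A   (applied A -> a)
  Step 8: a a a A A  =>  a a a a A   (applied A -> a)
  Step 9: a a a a A  =>  a a a a a   (applied A -> a)
Final yield: a a a a a
Total rewrite steps: 9

9


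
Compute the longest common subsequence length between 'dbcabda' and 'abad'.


DP table for LCS of 'dbcabda' and 'abad':
       a  b  a  d
    0  0  0  0  0
  d 0  0  0  0  1
  b 0  0  1  1  1
  c 0  0  1  1  1
  a 0  1  1  2  2
  b 0  1  2  2  2
  d 0  1  2  2  3
  a 0  1  2  3  3
LCS: 'bad'
LCS length = 3

3


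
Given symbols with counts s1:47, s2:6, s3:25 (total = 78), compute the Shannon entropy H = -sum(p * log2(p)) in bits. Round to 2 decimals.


Computing entropy H = -sum(p_i * log2(p_i)):
  s1: p = 47/78 = 0.6026, -p*log2(p) = 0.4404
  s2: p = 6/78 = 0.0769, -p*log2(p) = 0.2846
  s3: p = 25/78 = 0.3205, -p*log2(p) = 0.5261
H = sum of terms = 1.2511
Rounded to 2 decimals: 1.25

1.25


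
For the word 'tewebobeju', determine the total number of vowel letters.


Scanning each character of 'tewebobeju':
  Position 1: 't' -> consonant (running count: 0)
  Position 2: 'e' -> vowel (running count: 1)
  Position 3: 'w' -> consonant (running count: 1)
  Position 4: 'e' -> vowel (running count: 2)
  Position 5: 'b' -> consonant (running count: 2)
  Position 6: 'o' -> vowel (running count: 3)
  Position 7: 'b' -> consonant (running count: 3)
  Position 8: 'e' -> vowel (running count: 4)
  Position 9: 'j' -> consonant (running count: 4)
  Position 10: 'u' -> vowel (running count: 5)
Total vowels: 5

5


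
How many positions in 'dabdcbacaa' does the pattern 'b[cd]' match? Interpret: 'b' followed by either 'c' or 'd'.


Pattern: b[cd] means 'b' followed by either 'c' or 'd'.
Scanning 'dabdcbacaa' position-by-position:
  Pos 0: window 'da' -> no
  Pos 1: window 'ab' -> no
  Pos 2: window 'bd' -> MATCH
  Pos 3: window 'dc' -> no
  Pos 4: window 'cb' -> no
  Pos 5: window 'ba' -> no
  Pos 6: window 'ac' -> no
  Pos 7: window 'ca' -> no
  Pos 8: window 'aa' -> no
  Pos 9: window 'a' -> no
Total matches: 1

1


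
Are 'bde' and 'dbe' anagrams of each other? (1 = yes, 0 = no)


Sort characters of 'bde': 'bde'
Sort characters of 'dbe': 'bde'
Sorted forms match -> they ARE anagrams
Result: 1

1


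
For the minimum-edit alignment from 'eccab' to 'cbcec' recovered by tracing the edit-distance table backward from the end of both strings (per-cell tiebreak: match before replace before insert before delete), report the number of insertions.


Edit distance = 4. Backtracking from cell (5, 5) with preference match > replace > insert > delete,
then listing the resulting alignment 'eccab' -> 'cbcec' left to right:
  Step 1: replace e->c
  Step 2: replace c->b
  Step 3: keep 'c'
  Step 4: replace a->e
  Step 5: replace b->c
Total insertions: 0

0


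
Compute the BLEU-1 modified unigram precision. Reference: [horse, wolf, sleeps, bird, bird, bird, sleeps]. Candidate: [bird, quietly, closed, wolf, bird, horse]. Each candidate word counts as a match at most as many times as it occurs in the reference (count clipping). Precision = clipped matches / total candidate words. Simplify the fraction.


Reference word counts: {'bird': 3, 'horse': 1, 'sleeps': 2, 'wolf': 1}
Checking each candidate word (with clipping):
  'bird' -> in reference (ref count 3, used 1/3) -> match (matches: 1)
  'quietly' -> not in reference -> no match (matches: 1)
  'closed' -> not in reference -> no match (matches: 1)
  'wolf' -> in reference (ref count 1, used 1/1) -> match (matches: 2)
  'bird' -> in reference (ref count 3, used 2/3) -> match (matches: 3)
  'horse' -> in reference (ref count 1, used 1/1) -> match (matches: 4)
Clipped matches: 4, Candidate length: 6
Precision = 4/6 = 2/3

2/3


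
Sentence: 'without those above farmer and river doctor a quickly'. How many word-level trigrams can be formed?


Word trigrams from [9] words:
  Trigram 1: (without those above)
  Trigram 2: (those above farmer)
  Trigram 3: (above farmer and)
  Trigram 4: (farmer and river)
  Trigram 5: (and river doctor)
  Trigram 6: (river doctor a)
  Trigram 7: (doctor a quickly)
Total word trigrams: 9 - 2 = 7

7


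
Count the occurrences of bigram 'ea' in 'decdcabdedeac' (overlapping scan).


Scanning 'decdcabdedeac' for bigram 'ea':
  Position 0: 'de' -> no
  Position 1: 'ec' -> no
  Position 2: 'cd' -> no
  Position 3: 'dc' -> no
  Position 4: 'ca' -> no
  Position 5: 'ab' -> no
  Position 6: 'bd' -> no
  Position 7: 'de' -> no
  Position 8: 'ed' -> no
  Position 9: 'de' -> no
  Position 10: 'ea' -> MATCH
  Position 11: 'ac' -> no
Total matches: 1

1


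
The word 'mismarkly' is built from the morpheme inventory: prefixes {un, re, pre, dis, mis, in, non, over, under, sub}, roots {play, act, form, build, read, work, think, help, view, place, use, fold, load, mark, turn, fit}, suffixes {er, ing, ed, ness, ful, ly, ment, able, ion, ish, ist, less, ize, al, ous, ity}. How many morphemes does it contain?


Segmenting 'mismarkly' against the inventory:
  'mis' -> prefix (morpheme 1)
  'mark' -> root (morpheme 2)
  'ly' -> suffix (morpheme 3)
Total morphemes: 3

3


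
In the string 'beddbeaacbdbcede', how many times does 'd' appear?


Scanning 'beddbeaacbdbcede' for 'd':
  Position 2: 'd' -> MATCH (count: 1)
  Position 3: 'd' -> MATCH (count: 2)
  Position 10: 'd' -> MATCH (count: 3)
  Position 14: 'd' -> MATCH (count: 4)
Total occurrences of 'd': 4

4
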